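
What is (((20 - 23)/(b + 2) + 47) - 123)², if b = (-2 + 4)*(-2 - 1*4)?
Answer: 573049/100 ≈ 5730.5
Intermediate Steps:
b = -12 (b = 2*(-2 - 4) = 2*(-6) = -12)
(((20 - 23)/(b + 2) + 47) - 123)² = (((20 - 23)/(-12 + 2) + 47) - 123)² = ((-3/(-10) + 47) - 123)² = ((-3*(-⅒) + 47) - 123)² = ((3/10 + 47) - 123)² = (473/10 - 123)² = (-757/10)² = 573049/100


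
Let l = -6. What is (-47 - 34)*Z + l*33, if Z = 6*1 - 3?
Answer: -441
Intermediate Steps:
Z = 3 (Z = 6 - 3 = 3)
(-47 - 34)*Z + l*33 = (-47 - 34)*3 - 6*33 = -81*3 - 198 = -243 - 198 = -441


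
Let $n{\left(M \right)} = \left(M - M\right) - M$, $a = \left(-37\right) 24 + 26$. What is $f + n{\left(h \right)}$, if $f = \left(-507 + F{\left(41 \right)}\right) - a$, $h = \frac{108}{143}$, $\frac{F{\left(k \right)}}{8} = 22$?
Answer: $\frac{75825}{143} \approx 530.25$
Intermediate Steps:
$a = -862$ ($a = -888 + 26 = -862$)
$F{\left(k \right)} = 176$ ($F{\left(k \right)} = 8 \cdot 22 = 176$)
$h = \frac{108}{143}$ ($h = 108 \cdot \frac{1}{143} = \frac{108}{143} \approx 0.75525$)
$f = 531$ ($f = \left(-507 + 176\right) - -862 = -331 + 862 = 531$)
$n{\left(M \right)} = - M$ ($n{\left(M \right)} = 0 - M = - M$)
$f + n{\left(h \right)} = 531 - \frac{108}{143} = \frac{75825}{143}$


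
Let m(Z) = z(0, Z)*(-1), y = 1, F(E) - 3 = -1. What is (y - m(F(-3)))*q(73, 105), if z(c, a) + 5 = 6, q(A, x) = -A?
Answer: -146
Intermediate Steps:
z(c, a) = 1 (z(c, a) = -5 + 6 = 1)
F(E) = 2 (F(E) = 3 - 1 = 2)
m(Z) = -1 (m(Z) = 1*(-1) = -1)
(y - m(F(-3)))*q(73, 105) = (1 - 1*(-1))*(-1*73) = (1 + 1)*(-73) = 2*(-73) = -146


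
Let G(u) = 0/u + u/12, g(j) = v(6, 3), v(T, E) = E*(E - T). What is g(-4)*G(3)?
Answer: -9/4 ≈ -2.2500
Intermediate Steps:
g(j) = -9 (g(j) = 3*(3 - 1*6) = 3*(3 - 6) = 3*(-3) = -9)
G(u) = u/12 (G(u) = 0 + u*(1/12) = 0 + u/12 = u/12)
g(-4)*G(3) = -3*3/4 = -9*1/4 = -9/4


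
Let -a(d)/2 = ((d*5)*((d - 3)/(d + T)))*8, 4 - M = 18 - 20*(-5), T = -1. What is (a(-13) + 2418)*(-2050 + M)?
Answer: -54632344/7 ≈ -7.8046e+6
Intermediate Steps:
M = -114 (M = 4 - (18 - 20*(-5)) = 4 - (18 + 100) = 4 - 1*118 = 4 - 118 = -114)
a(d) = -80*d*(-3 + d)/(-1 + d) (a(d) = -2*(d*5)*((d - 3)/(d - 1))*8 = -2*(5*d)*((-3 + d)/(-1 + d))*8 = -2*5*d*(-3 + d)/(-1 + d)*8 = -80*d*(-3 + d)/(-1 + d))
(a(-13) + 2418)*(-2050 + M) = (80*(-13)*(3 - 1*(-13))/(-1 - 13) + 2418)*(-2050 - 114) = (80*(-13)*(3 + 13)/(-14) + 2418)*(-2164) = (80*(-13)*(-1/14)*16 + 2418)*(-2164) = (8320/7 + 2418)*(-2164) = (25246/7)*(-2164) = -54632344/7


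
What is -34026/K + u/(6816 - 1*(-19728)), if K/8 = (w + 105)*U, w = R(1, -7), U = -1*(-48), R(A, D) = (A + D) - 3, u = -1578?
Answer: -3338047/3397632 ≈ -0.98246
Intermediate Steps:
R(A, D) = -3 + A + D
U = 48
w = -9 (w = -3 + 1 - 7 = -9)
K = 36864 (K = 8*((-9 + 105)*48) = 8*(96*48) = 8*4608 = 36864)
-34026/K + u/(6816 - 1*(-19728)) = -34026/36864 - 1578/(6816 - 1*(-19728)) = -34026*1/36864 - 1578/(6816 + 19728) = -5671/6144 - 1578/26544 = -5671/6144 - 1578*1/26544 = -5671/6144 - 263/4424 = -3338047/3397632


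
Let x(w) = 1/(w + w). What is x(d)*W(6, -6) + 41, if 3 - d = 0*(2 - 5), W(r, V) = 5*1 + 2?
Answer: 253/6 ≈ 42.167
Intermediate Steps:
W(r, V) = 7 (W(r, V) = 5 + 2 = 7)
d = 3 (d = 3 - 0*(2 - 5) = 3 - 0*(-3) = 3 - 1*0 = 3 + 0 = 3)
x(w) = 1/(2*w)
x(d)*W(6, -6) + 41 = ((½)/3)*7 + 41 = ((½)*(⅓))*7 + 41 = (⅙)*7 + 41 = 7/6 + 41 = 253/6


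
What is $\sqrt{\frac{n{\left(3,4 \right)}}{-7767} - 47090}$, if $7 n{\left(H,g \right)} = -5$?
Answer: $\frac{i \sqrt{15466386914405}}{18123} \approx 217.0 i$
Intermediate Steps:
$n{\left(H,g \right)} = - \frac{5}{7}$ ($n{\left(H,g \right)} = \frac{1}{7} \left(-5\right) = - \frac{5}{7}$)
$\sqrt{\frac{n{\left(3,4 \right)}}{-7767} - 47090} = \sqrt{- \frac{5}{7 \left(-7767\right)} - 47090} = \sqrt{\left(- \frac{5}{7}\right) \left(- \frac{1}{7767}\right) - 47090} = \sqrt{\frac{5}{54369} - 47090} = \sqrt{- \frac{2560236205}{54369}} = \frac{i \sqrt{15466386914405}}{18123}$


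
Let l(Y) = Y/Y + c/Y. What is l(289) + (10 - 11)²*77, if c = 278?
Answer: 22820/289 ≈ 78.962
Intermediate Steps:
l(Y) = 1 + 278/Y (l(Y) = Y/Y + 278/Y = 1 + 278/Y)
l(289) + (10 - 11)²*77 = (278 + 289)/289 + (10 - 11)²*77 = (1/289)*567 + (-1)²*77 = 567/289 + 1*77 = 567/289 + 77 = 22820/289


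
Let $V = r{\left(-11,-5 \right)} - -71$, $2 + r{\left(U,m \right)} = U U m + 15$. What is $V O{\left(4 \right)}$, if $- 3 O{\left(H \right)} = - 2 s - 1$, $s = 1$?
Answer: $-521$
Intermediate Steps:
$r{\left(U,m \right)} = 13 + m U^{2}$ ($r{\left(U,m \right)} = -2 + \left(U U m + 15\right) = -2 + \left(U^{2} m + 15\right) = -2 + \left(m U^{2} + 15\right) = -2 + \left(15 + m U^{2}\right) = 13 + m U^{2}$)
$O{\left(H \right)} = 1$ ($O{\left(H \right)} = - \frac{\left(-2\right) 1 - 1}{3} = - \frac{-2 - 1}{3} = \left(- \frac{1}{3}\right) \left(-3\right) = 1$)
$V = -521$ ($V = \left(13 - 5 \left(-11\right)^{2}\right) - -71 = \left(13 - 605\right) + 71 = -592 + 71 = -521$)
$V O{\left(4 \right)} = \left(-521\right) 1 = -521$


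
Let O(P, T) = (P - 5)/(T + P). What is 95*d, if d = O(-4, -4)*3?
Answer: 2565/8 ≈ 320.63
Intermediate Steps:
O(P, T) = (-5 + P)/(P + T)
d = 27/8 (d = ((-5 - 4)/(-4 - 4))*3 = (-9/(-8))*3 = -1/8*(-9)*3 = (9/8)*3 = 27/8 ≈ 3.3750)
95*d = 95*(27/8) = 2565/8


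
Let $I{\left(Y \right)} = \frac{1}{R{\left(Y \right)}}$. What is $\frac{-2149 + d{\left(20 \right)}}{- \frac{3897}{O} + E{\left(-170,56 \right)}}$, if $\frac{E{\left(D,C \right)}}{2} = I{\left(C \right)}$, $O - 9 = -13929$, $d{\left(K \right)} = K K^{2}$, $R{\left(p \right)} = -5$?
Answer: $- \frac{27148640}{557} \approx -48741.0$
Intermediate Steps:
$d{\left(K \right)} = K^{3}$
$O = -13920$ ($O = 9 - 13929 = -13920$)
$I{\left(Y \right)} = - \frac{1}{5}$ ($I{\left(Y \right)} = \frac{1}{-5} = - \frac{1}{5}$)
$E{\left(D,C \right)} = - \frac{2}{5}$ ($E{\left(D,C \right)} = 2 \left(- \frac{1}{5}\right) = - \frac{2}{5}$)
$\frac{-2149 + d{\left(20 \right)}}{- \frac{3897}{O} + E{\left(-170,56 \right)}} = \frac{-2149 + 20^{3}}{- \frac{3897}{-13920} - \frac{2}{5}} = \frac{-2149 + 8000}{\left(-3897\right) \left(- \frac{1}{13920}\right) - \frac{2}{5}} = \frac{5851}{\frac{1299}{4640} - \frac{2}{5}} = \frac{5851}{- \frac{557}{4640}} = 5851 \left(- \frac{4640}{557}\right) = - \frac{27148640}{557}$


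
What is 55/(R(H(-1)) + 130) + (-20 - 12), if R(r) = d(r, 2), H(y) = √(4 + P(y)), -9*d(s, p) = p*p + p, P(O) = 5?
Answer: -12251/388 ≈ -31.575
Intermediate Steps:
d(s, p) = -p/9 - p²/9 (d(s, p) = -(p*p + p)/9 = -(p² + p)/9 = -(p + p²)/9 = -p/9 - p²/9)
H(y) = 3 (H(y) = √(4 + 5) = √9 = 3)
R(r) = -⅔ (R(r) = -⅑*2*(1 + 2) = -⅑*2*3 = -⅔)
55/(R(H(-1)) + 130) + (-20 - 12) = 55/(-⅔ + 130) + (-20 - 12) = 55/(388/3) - 32 = (3/388)*55 - 32 = 165/388 - 32 = -12251/388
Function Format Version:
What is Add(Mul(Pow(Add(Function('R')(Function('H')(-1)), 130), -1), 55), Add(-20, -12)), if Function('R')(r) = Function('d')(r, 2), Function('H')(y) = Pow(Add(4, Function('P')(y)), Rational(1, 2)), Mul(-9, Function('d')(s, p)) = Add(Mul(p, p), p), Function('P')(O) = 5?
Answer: Rational(-12251, 388) ≈ -31.575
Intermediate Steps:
Function('d')(s, p) = Add(Mul(Rational(-1, 9), p), Mul(Rational(-1, 9), Pow(p, 2))) (Function('d')(s, p) = Mul(Rational(-1, 9), Add(Mul(p, p), p)) = Mul(Rational(-1, 9), Add(Pow(p, 2), p)) = Mul(Rational(-1, 9), Add(p, Pow(p, 2))) = Add(Mul(Rational(-1, 9), p), Mul(Rational(-1, 9), Pow(p, 2))))
Function('H')(y) = 3 (Function('H')(y) = Pow(Add(4, 5), Rational(1, 2)) = Pow(9, Rational(1, 2)) = 3)
Function('R')(r) = Rational(-2, 3) (Function('R')(r) = Mul(Rational(-1, 9), 2, Add(1, 2)) = Mul(Rational(-1, 9), 2, 3) = Rational(-2, 3))
Add(Mul(Pow(Add(Function('R')(Function('H')(-1)), 130), -1), 55), Add(-20, -12)) = Add(Mul(Pow(Add(Rational(-2, 3), 130), -1), 55), Add(-20, -12)) = Add(Mul(Pow(Rational(388, 3), -1), 55), -32) = Add(Mul(Rational(3, 388), 55), -32) = Add(Rational(165, 388), -32) = Rational(-12251, 388)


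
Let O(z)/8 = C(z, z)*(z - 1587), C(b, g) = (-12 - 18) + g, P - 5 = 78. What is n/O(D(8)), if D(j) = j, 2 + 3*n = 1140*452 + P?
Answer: 15617/25264 ≈ 0.61815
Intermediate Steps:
P = 83 (P = 5 + 78 = 83)
C(b, g) = -30 + g
n = 171787 (n = -⅔ + (1140*452 + 83)/3 = -⅔ + (515280 + 83)/3 = -⅔ + (⅓)*515363 = -⅔ + 515363/3 = 171787)
O(z) = 8*(-1587 + z)*(-30 + z) (O(z) = 8*((-30 + z)*(z - 1587)) = 8*((-30 + z)*(-1587 + z)) = 8*((-1587 + z)*(-30 + z)) = 8*(-1587 + z)*(-30 + z))
n/O(D(8)) = 171787/((8*(-1587 + 8)*(-30 + 8))) = 171787/((8*(-1579)*(-22))) = 171787/277904 = 171787*(1/277904) = 15617/25264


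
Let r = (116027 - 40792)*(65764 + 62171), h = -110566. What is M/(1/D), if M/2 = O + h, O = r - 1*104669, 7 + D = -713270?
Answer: -13730545858607460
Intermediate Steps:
D = -713277 (D = -7 - 713270 = -713277)
r = 9625189725 (r = 75235*127935 = 9625189725)
O = 9625085056 (O = 9625189725 - 1*104669 = 9625189725 - 104669 = 9625085056)
M = 19249948980 (M = 2*(9625085056 - 110566) = 2*9624974490 = 19249948980)
M/(1/D) = 19249948980/(1/(-713277)) = 19249948980/(-1/713277) = 19249948980*(-713277) = -13730545858607460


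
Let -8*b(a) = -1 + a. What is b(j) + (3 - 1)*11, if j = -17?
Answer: 97/4 ≈ 24.250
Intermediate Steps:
b(a) = ⅛ - a/8 (b(a) = -(-1 + a)/8 = ⅛ - a/8)
b(j) + (3 - 1)*11 = (⅛ - ⅛*(-17)) + (3 - 1)*11 = (⅛ + 17/8) + 2*11 = 9/4 + 22 = 97/4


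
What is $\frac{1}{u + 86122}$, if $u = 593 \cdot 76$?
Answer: $\frac{1}{131190} \approx 7.6225 \cdot 10^{-6}$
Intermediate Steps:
$u = 45068$
$\frac{1}{u + 86122} = \frac{1}{45068 + 86122} = \frac{1}{131190}$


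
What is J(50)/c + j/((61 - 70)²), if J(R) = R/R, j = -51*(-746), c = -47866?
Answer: 607036585/1292382 ≈ 469.70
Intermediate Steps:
j = 38046
J(R) = 1
J(50)/c + j/((61 - 70)²) = 1/(-47866) + 38046/((61 - 70)²) = 1*(-1/47866) + 38046/((-9)²) = -1/47866 + 38046/81 = -1/47866 + 38046*(1/81) = -1/47866 + 12682/27 = 607036585/1292382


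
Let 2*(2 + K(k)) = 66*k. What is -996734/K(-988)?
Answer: 498367/16303 ≈ 30.569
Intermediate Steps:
K(k) = -2 + 33*k (K(k) = -2 + (66*k)/2 = -2 + 33*k)
-996734/K(-988) = -996734/(-2 + 33*(-988)) = -996734/(-2 - 32604) = -996734/(-32606) = -996734*(-1/32606) = 498367/16303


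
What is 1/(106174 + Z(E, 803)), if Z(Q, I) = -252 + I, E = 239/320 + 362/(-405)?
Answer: 1/106725 ≈ 9.3699e-6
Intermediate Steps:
E = -3809/25920 (E = 239*(1/320) + 362*(-1/405) = 239/320 - 362/405 = -3809/25920 ≈ -0.14695)
1/(106174 + Z(E, 803)) = 1/(106174 + (-252 + 803)) = 1/(106174 + 551) = 1/106725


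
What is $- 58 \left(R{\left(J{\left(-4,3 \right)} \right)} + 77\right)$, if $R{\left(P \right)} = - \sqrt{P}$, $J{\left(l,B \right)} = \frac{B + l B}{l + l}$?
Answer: $-4466 + \frac{87 \sqrt{2}}{2} \approx -4404.5$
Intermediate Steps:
$J{\left(l,B \right)} = \frac{B + B l}{2 l}$
$- 58 \left(R{\left(J{\left(-4,3 \right)} \right)} + 77\right) = - 58 \left(- \sqrt{\frac{1}{2} \cdot 3 \frac{1}{-4} \left(1 - 4\right)} + 77\right) = - 58 \left(- \sqrt{\frac{1}{2} \cdot 3 \left(- \frac{1}{4}\right) \left(-3\right)} + 77\right) = - 58 \left(- \sqrt{\frac{9}{8}} + 77\right) = - 58 \left(- \frac{3 \sqrt{2}}{4} + 77\right) = - 58 \left(77 - \frac{3 \sqrt{2}}{4}\right) = -4466 + \frac{87 \sqrt{2}}{2}$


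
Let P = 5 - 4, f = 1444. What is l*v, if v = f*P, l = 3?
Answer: 4332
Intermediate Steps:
P = 1
v = 1444 (v = 1444*1 = 1444)
l*v = 3*1444 = 4332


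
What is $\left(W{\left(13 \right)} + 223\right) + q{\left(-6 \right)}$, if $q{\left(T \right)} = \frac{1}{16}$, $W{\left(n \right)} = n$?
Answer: $\frac{3777}{16} \approx 236.06$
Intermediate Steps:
$q{\left(T \right)} = \frac{1}{16}$
$\left(W{\left(13 \right)} + 223\right) + q{\left(-6 \right)} = \left(13 + 223\right) + \frac{1}{16} = 236 + \frac{1}{16} = \frac{3777}{16}$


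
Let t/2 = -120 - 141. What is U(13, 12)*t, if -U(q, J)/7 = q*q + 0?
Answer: 617526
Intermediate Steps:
U(q, J) = -7*q**2 (U(q, J) = -7*(q*q + 0) = -7*(q**2 + 0) = -7*q**2)
t = -522 (t = 2*(-120 - 141) = 2*(-261) = -522)
U(13, 12)*t = -7*13**2*(-522) = -7*169*(-522) = -1183*(-522) = 617526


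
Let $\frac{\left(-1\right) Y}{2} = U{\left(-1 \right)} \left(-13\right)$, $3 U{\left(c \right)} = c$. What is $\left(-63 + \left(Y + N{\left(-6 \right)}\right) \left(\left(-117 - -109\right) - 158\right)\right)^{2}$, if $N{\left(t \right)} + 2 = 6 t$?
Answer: $\frac{531348601}{9} \approx 5.9039 \cdot 10^{7}$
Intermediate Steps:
$U{\left(c \right)} = \frac{c}{3}$
$N{\left(t \right)} = -2 + 6 t$
$Y = - \frac{26}{3}$ ($Y = - 2 \cdot \frac{1}{3} \left(-1\right) \left(-13\right) = - 2 \left(\left(- \frac{1}{3}\right) \left(-13\right)\right) = \left(-2\right) \frac{13}{3} = - \frac{26}{3} \approx -8.6667$)
$\left(-63 + \left(Y + N{\left(-6 \right)}\right) \left(\left(-117 - -109\right) - 158\right)\right)^{2} = \left(-63 + \left(- \frac{26}{3} + \left(-2 + 6 \left(-6\right)\right)\right) \left(\left(-117 - -109\right) - 158\right)\right)^{2} = \left(-63 + \left(- \frac{26}{3} - 38\right) \left(\left(-117 + 109\right) - 158\right)\right)^{2} = \left(-63 + \left(- \frac{26}{3} - 38\right) \left(-8 - 158\right)\right)^{2} = \left(-63 - - \frac{23240}{3}\right)^{2} = \left(-63 + \frac{23240}{3}\right)^{2} = \left(\frac{23051}{3}\right)^{2} = \frac{531348601}{9}$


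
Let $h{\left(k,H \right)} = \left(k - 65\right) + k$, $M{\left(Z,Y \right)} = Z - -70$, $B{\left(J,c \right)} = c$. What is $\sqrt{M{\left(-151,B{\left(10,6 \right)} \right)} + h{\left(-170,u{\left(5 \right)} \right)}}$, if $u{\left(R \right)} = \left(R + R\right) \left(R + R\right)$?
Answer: $9 i \sqrt{6} \approx 22.045 i$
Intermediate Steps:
$u{\left(R \right)} = 4 R^{2}$ ($u{\left(R \right)} = 2 R 2 R = 4 R^{2}$)
$M{\left(Z,Y \right)} = 70 + Z$ ($M{\left(Z,Y \right)} = Z + 70 = 70 + Z$)
$h{\left(k,H \right)} = -65 + 2 k$ ($h{\left(k,H \right)} = \left(-65 + k\right) + k = -65 + 2 k$)
$\sqrt{M{\left(-151,B{\left(10,6 \right)} \right)} + h{\left(-170,u{\left(5 \right)} \right)}} = \sqrt{\left(70 - 151\right) + \left(-65 + 2 \left(-170\right)\right)} = \sqrt{-81 - 405} = \sqrt{-486} = 9 i \sqrt{6}$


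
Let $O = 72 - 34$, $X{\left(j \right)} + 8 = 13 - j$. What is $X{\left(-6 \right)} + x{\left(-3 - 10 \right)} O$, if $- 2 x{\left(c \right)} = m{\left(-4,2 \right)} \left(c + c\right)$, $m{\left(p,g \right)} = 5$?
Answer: $2481$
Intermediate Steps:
$X{\left(j \right)} = 5 - j$ ($X{\left(j \right)} = -8 - \left(-13 + j\right) = 5 - j$)
$x{\left(c \right)} = - 5 c$ ($x{\left(c \right)} = - \frac{5 \left(c + c\right)}{2} = - \frac{5 \cdot 2 c}{2} = - \frac{10 c}{2} = - 5 c$)
$O = 38$ ($O = 72 - 34 = 38$)
$X{\left(-6 \right)} + x{\left(-3 - 10 \right)} O = \left(5 - -6\right) + - 5 \left(-3 - 10\right) 38 = \left(5 + 6\right) + - 5 \left(-3 - 10\right) 38 = 11 + \left(-5\right) \left(-13\right) 38 = 11 + 65 \cdot 38 = 11 + 2470 = 2481$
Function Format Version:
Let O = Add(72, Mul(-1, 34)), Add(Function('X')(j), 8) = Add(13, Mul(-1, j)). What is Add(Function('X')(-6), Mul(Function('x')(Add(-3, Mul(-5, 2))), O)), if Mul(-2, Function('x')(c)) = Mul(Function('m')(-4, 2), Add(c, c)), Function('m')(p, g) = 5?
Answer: 2481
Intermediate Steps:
Function('X')(j) = Add(5, Mul(-1, j)) (Function('X')(j) = Add(-8, Add(13, Mul(-1, j))) = Add(5, Mul(-1, j)))
Function('x')(c) = Mul(-5, c) (Function('x')(c) = Mul(Rational(-1, 2), Mul(5, Add(c, c))) = Mul(Rational(-1, 2), Mul(5, Mul(2, c))) = Mul(Rational(-1, 2), Mul(10, c)) = Mul(-5, c))
O = 38 (O = Add(72, -34) = 38)
Add(Function('X')(-6), Mul(Function('x')(Add(-3, Mul(-5, 2))), O)) = Add(Add(5, Mul(-1, -6)), Mul(Mul(-5, Add(-3, Mul(-5, 2))), 38)) = Add(Add(5, 6), Mul(Mul(-5, Add(-3, -10)), 38)) = Add(11, Mul(Mul(-5, -13), 38)) = Add(11, Mul(65, 38)) = Add(11, 2470) = 2481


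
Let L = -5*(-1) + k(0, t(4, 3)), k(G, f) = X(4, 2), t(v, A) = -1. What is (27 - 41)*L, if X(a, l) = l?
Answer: -98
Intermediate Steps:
k(G, f) = 2
L = 7 (L = -5*(-1) + 2 = 5 + 2 = 7)
(27 - 41)*L = (27 - 41)*7 = -14*7 = -98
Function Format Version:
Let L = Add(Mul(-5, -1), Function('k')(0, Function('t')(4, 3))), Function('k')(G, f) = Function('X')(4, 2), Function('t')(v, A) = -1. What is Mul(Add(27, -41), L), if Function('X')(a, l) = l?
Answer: -98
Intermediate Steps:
Function('k')(G, f) = 2
L = 7 (L = Add(Mul(-5, -1), 2) = Add(5, 2) = 7)
Mul(Add(27, -41), L) = Mul(Add(27, -41), 7) = Mul(-14, 7) = -98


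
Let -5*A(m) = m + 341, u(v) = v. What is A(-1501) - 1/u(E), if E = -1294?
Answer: 300209/1294 ≈ 232.00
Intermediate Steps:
A(m) = -341/5 - m/5 (A(m) = -(m + 341)/5 = -(341 + m)/5 = -341/5 - m/5)
A(-1501) - 1/u(E) = (-341/5 - 1/5*(-1501)) - 1/(-1294) = (-341/5 + 1501/5) - 1*(-1/1294) = 232 + 1/1294 = 300209/1294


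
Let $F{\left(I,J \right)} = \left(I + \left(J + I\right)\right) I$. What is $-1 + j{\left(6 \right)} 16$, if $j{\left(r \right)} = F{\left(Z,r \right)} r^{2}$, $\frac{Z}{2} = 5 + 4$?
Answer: $435455$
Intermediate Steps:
$Z = 18$ ($Z = 2 \left(5 + 4\right) = 2 \cdot 9 = 18$)
$F{\left(I,J \right)} = I \left(J + 2 I\right)$ ($F{\left(I,J \right)} = \left(I + \left(I + J\right)\right) I = \left(J + 2 I\right) I = I \left(J + 2 I\right)$)
$j{\left(r \right)} = r^{2} \left(648 + 18 r\right)$ ($j{\left(r \right)} = 18 \left(r + 2 \cdot 18\right) r^{2} = 18 \left(r + 36\right) r^{2} = 18 \left(36 + r\right) r^{2} = \left(648 + 18 r\right) r^{2} = r^{2} \left(648 + 18 r\right)$)
$-1 + j{\left(6 \right)} 16 = -1 + 18 \cdot 6^{2} \left(36 + 6\right) 16 = -1 + 18 \cdot 36 \cdot 42 \cdot 16 = -1 + 27216 \cdot 16 = -1 + 435456 = 435455$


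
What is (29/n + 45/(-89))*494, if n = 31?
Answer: 585884/2759 ≈ 212.35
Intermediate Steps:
(29/n + 45/(-89))*494 = (29/31 + 45/(-89))*494 = (29*(1/31) + 45*(-1/89))*494 = (29/31 - 45/89)*494 = (1186/2759)*494 = 585884/2759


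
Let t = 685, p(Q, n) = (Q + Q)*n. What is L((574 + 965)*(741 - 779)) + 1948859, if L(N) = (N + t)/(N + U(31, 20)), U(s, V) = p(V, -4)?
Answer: 114285047275/58642 ≈ 1.9489e+6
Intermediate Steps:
p(Q, n) = 2*Q*n (p(Q, n) = (2*Q)*n = 2*Q*n)
U(s, V) = -8*V (U(s, V) = 2*V*(-4) = -8*V)
L(N) = (685 + N)/(-160 + N) (L(N) = (N + 685)/(N - 8*20) = (685 + N)/(N - 160) = (685 + N)/(-160 + N))
L((574 + 965)*(741 - 779)) + 1948859 = (685 + (574 + 965)*(741 - 779))/(-160 + (574 + 965)*(741 - 779)) + 1948859 = (685 + 1539*(-38))/(-160 + 1539*(-38)) + 1948859 = (685 - 58482)/(-160 - 58482) + 1948859 = -57797/(-58642) + 1948859 = -1/58642*(-57797) + 1948859 = 57797/58642 + 1948859 = 114285047275/58642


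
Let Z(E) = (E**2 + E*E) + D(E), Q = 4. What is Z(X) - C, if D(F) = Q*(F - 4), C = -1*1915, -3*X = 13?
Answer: 17273/9 ≈ 1919.2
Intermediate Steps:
X = -13/3 (X = -1/3*13 = -13/3 ≈ -4.3333)
C = -1915
D(F) = -16 + 4*F (D(F) = 4*(F - 4) = 4*(-4 + F) = -16 + 4*F)
Z(E) = -16 + 2*E**2 + 4*E (Z(E) = (E**2 + E*E) + (-16 + 4*E) = (E**2 + E**2) + (-16 + 4*E) = 2*E**2 + (-16 + 4*E) = -16 + 2*E**2 + 4*E)
Z(X) - C = (-16 + 2*(-13/3)**2 + 4*(-13/3)) - 1*(-1915) = (-16 + 2*(169/9) - 52/3) + 1915 = (-16 + 338/9 - 52/3) + 1915 = 38/9 + 1915 = 17273/9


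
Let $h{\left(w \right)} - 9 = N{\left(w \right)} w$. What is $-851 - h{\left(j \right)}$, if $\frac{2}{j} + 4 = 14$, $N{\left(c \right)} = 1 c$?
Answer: $- \frac{21501}{25} \approx -860.04$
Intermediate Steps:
$N{\left(c \right)} = c$
$j = \frac{1}{5}$ ($j = \frac{2}{-4 + 14} = \frac{2}{10} = 2 \cdot \frac{1}{10} = \frac{1}{5} \approx 0.2$)
$h{\left(w \right)} = 9 + w^{2}$ ($h{\left(w \right)} = 9 + w w = 9 + w^{2}$)
$-851 - h{\left(j \right)} = -851 - \left(9 + \left(\frac{1}{5}\right)^{2}\right) = -851 - \left(9 + \frac{1}{25}\right) = -851 - \frac{226}{25} = - \frac{21501}{25}$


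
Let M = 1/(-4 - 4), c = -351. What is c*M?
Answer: 351/8 ≈ 43.875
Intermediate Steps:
M = -1/8 (M = 1/(-8) = -1/8 ≈ -0.12500)
c*M = -351*(-1/8) = 351/8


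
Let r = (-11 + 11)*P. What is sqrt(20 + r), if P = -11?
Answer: 2*sqrt(5) ≈ 4.4721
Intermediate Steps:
r = 0 (r = (-11 + 11)*(-11) = 0*(-11) = 0)
sqrt(20 + r) = sqrt(20 + 0) = sqrt(20) = 2*sqrt(5)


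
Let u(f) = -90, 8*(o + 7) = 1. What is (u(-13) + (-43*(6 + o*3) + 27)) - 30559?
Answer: -239945/8 ≈ -29993.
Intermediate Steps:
o = -55/8 (o = -7 + (⅛)*1 = -7 + ⅛ = -55/8 ≈ -6.8750)
(u(-13) + (-43*(6 + o*3) + 27)) - 30559 = (-90 + (-43*(6 - 55/8*3) + 27)) - 30559 = (-90 + (-43*(6 - 165/8) + 27)) - 30559 = (-90 + (-43*(-117/8) + 27)) - 30559 = (-90 + (5031/8 + 27)) - 30559 = (-90 + 5247/8) - 30559 = 4527/8 - 30559 = -239945/8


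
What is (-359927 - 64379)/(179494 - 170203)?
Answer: -424306/9291 ≈ -45.669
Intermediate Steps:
(-359927 - 64379)/(179494 - 170203) = -424306/9291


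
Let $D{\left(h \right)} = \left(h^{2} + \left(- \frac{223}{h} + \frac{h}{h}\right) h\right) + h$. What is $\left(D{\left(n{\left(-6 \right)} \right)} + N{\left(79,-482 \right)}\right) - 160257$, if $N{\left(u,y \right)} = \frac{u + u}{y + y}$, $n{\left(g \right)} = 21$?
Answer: $- \frac{77118633}{482} \approx -1.6 \cdot 10^{5}$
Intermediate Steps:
$D{\left(h \right)} = h + h^{2} + h \left(1 - \frac{223}{h}\right)$ ($D{\left(h \right)} = \left(h^{2} + \left(- \frac{223}{h} + 1\right) h\right) + h = \left(h^{2} + \left(1 - \frac{223}{h}\right) h\right) + h = \left(h^{2} + h \left(1 - \frac{223}{h}\right)\right) + h = h + h^{2} + h \left(1 - \frac{223}{h}\right)$)
$N{\left(u,y \right)} = \frac{u}{y}$ ($N{\left(u,y \right)} = \frac{2 u}{2 y} = 2 u \frac{1}{2 y} = \frac{u}{y}$)
$\left(D{\left(n{\left(-6 \right)} \right)} + N{\left(79,-482 \right)}\right) - 160257 = \left(\left(-223 + 21^{2} + 2 \cdot 21\right) + \frac{79}{-482}\right) - 160257 = \left(\left(-223 + 441 + 42\right) + 79 \left(- \frac{1}{482}\right)\right) - 160257 = \left(260 - \frac{79}{482}\right) - 160257 = \frac{125241}{482} - 160257 = - \frac{77118633}{482}$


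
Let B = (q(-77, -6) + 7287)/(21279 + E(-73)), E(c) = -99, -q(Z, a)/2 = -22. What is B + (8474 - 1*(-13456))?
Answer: 464484731/21180 ≈ 21930.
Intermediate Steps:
q(Z, a) = 44 (q(Z, a) = -2*(-22) = 44)
B = 7331/21180 (B = (44 + 7287)/(21279 - 99) = 7331/21180 ≈ 0.34613)
B + (8474 - 1*(-13456)) = 7331/21180 + (8474 - 1*(-13456)) = 7331/21180 + (8474 + 13456) = 7331/21180 + 21930 = 464484731/21180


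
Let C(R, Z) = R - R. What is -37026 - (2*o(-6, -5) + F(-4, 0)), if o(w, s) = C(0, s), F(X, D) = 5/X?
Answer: -148099/4 ≈ -37025.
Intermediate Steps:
C(R, Z) = 0
o(w, s) = 0
-37026 - (2*o(-6, -5) + F(-4, 0)) = -37026 - (2*0 + 5/(-4)) = -37026 - (0 + 5*(-¼)) = -37026 - (0 - 5/4) = -37026 - 1*(-5/4) = -37026 + 5/4 = -148099/4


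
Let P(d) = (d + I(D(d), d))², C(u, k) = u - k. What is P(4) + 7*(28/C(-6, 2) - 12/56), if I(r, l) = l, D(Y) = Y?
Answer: 38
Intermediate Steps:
P(d) = 4*d² (P(d) = (d + d)² = (2*d)² = 4*d²)
P(4) + 7*(28/C(-6, 2) - 12/56) = 4*4² + 7*(28/(-6 - 1*2) - 12/56) = 4*16 + 7*(28/(-6 - 2) - 12*1/56) = 64 + 7*(28/(-8) - 3/14) = 64 + 7*(28*(-⅛) - 3/14) = 64 + 7*(-7/2 - 3/14) = 64 + 7*(-26/7) = 64 - 26 = 38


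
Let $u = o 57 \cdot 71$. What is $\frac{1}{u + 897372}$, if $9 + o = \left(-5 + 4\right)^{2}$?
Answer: $\frac{1}{864996} \approx 1.1561 \cdot 10^{-6}$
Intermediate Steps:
$o = -8$ ($o = -9 + \left(-5 + 4\right)^{2} = -9 + \left(-1\right)^{2} = -9 + 1 = -8$)
$u = -32376$ ($u = \left(-8\right) 57 \cdot 71 = \left(-456\right) 71 = -32376$)
$\frac{1}{u + 897372} = \frac{1}{-32376 + 897372} = \frac{1}{864996}$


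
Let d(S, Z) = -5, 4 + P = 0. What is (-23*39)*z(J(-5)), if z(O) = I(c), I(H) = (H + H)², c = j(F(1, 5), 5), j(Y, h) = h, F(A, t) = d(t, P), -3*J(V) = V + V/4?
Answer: -89700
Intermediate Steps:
J(V) = -5*V/12 (J(V) = -(V + V/4)/3 = -5*V/12)
P = -4 (P = -4 + 0 = -4)
F(A, t) = -5
c = 5
I(H) = 4*H² (I(H) = (2*H)² = 4*H²)
z(O) = 100 (z(O) = 4*5² = 4*25 = 100)
(-23*39)*z(J(-5)) = -23*39*100 = -897*100 = -89700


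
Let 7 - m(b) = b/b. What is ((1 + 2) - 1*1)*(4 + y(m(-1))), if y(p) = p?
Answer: 20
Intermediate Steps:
m(b) = 6 (m(b) = 7 - b/b = 7 - 1*1 = 7 - 1 = 6)
((1 + 2) - 1*1)*(4 + y(m(-1))) = ((1 + 2) - 1*1)*(4 + 6) = (3 - 1)*10 = 2*10 = 20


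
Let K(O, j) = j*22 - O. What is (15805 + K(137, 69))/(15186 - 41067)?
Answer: -17186/25881 ≈ -0.66404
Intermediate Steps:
K(O, j) = -O + 22*j (K(O, j) = 22*j - O = -O + 22*j)
(15805 + K(137, 69))/(15186 - 41067) = (15805 + (-1*137 + 22*69))/(15186 - 41067) = (15805 + (-137 + 1518))/(-25881) = (15805 + 1381)*(-1/25881) = 17186*(-1/25881) = -17186/25881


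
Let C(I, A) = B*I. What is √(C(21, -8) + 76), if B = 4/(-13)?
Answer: 2*√2938/13 ≈ 8.3390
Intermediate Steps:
B = -4/13 (B = 4*(-1/13) = -4/13 ≈ -0.30769)
C(I, A) = -4*I/13
√(C(21, -8) + 76) = √(-4/13*21 + 76) = √(-84/13 + 76) = √(904/13) = 2*√2938/13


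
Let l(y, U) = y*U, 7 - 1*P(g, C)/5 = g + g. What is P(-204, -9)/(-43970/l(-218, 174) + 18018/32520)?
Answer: 106650559500/88056799 ≈ 1211.2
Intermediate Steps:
P(g, C) = 35 - 10*g (P(g, C) = 35 - 5*(g + g) = 35 - 10*g)
l(y, U) = U*y
P(-204, -9)/(-43970/l(-218, 174) + 18018/32520) = (35 - 10*(-204))/(-43970/(174*(-218)) + 18018/32520) = (35 + 2040)/(-43970/(-37932) + 18018*(1/32520)) = 2075/(-43970*(-1/37932) + 3003/5420) = 2075/(21985/18966 + 3003/5420) = 2075/(88056799/51397860) = 2075*(51397860/88056799) = 106650559500/88056799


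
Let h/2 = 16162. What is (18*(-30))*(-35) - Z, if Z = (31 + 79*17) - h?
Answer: 49850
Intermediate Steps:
h = 32324 (h = 2*16162 = 32324)
Z = -30950 (Z = (31 + 79*17) - 1*32324 = (31 + 1343) - 32324 = 1374 - 32324 = -30950)
(18*(-30))*(-35) - Z = (18*(-30))*(-35) - 1*(-30950) = -540*(-35) + 30950 = 18900 + 30950 = 49850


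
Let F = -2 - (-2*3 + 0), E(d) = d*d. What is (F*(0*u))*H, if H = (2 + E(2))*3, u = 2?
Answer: 0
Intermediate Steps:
E(d) = d²
F = 4 (F = -2 - (-6 + 0) = -2 - 1*(-6) = -2 + 6 = 4)
H = 18 (H = (2 + 2²)*3 = (2 + 4)*3 = 6*3 = 18)
(F*(0*u))*H = (4*(0*2))*18 = (4*0)*18 = 0*18 = 0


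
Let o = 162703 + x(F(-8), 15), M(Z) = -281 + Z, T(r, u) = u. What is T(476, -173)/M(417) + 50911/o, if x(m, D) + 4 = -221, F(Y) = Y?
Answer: -10592399/11048504 ≈ -0.95872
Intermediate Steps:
x(m, D) = -225 (x(m, D) = -4 - 221 = -225)
o = 162478 (o = 162703 - 225 = 162478)
T(476, -173)/M(417) + 50911/o = -173/(-281 + 417) + 50911/162478 = -173/136 + 50911*(1/162478) = -173*1/136 + 50911/162478 = -173/136 + 50911/162478 = -10592399/11048504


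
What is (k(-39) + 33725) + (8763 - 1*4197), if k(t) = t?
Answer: 38252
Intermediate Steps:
(k(-39) + 33725) + (8763 - 1*4197) = (-39 + 33725) + (8763 - 1*4197) = 33686 + (8763 - 4197) = 33686 + 4566 = 38252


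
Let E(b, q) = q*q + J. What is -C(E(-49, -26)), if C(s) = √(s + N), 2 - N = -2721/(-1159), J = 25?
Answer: -2*√235293226/1159 ≈ -26.470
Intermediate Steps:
E(b, q) = 25 + q² (E(b, q) = q*q + 25 = q² + 25 = 25 + q²)
N = -403/1159 (N = 2 - (-2721)/(-1159) = 2 - (-2721)*(-1)/1159 = 2 - 1*2721/1159 = 2 - 2721/1159 = -403/1159 ≈ -0.34771)
C(s) = √(-403/1159 + s) (C(s) = √(s - 403/1159) = √(-403/1159 + s))
-C(E(-49, -26)) = -√(-467077 + 1343281*(25 + (-26)²))/1159 = -√(-467077 + 1343281*(25 + 676))/1159 = -√(-467077 + 1343281*701)/1159 = -√(-467077 + 941639981)/1159 = -√941172904/1159 = -2*√235293226/1159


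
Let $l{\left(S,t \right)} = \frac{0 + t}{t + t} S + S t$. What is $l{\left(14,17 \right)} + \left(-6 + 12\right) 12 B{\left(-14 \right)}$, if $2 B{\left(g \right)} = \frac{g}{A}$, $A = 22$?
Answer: $\frac{2443}{11} \approx 222.09$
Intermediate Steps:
$B{\left(g \right)} = \frac{g}{44}$ ($B{\left(g \right)} = \frac{g \frac{1}{22}}{2} = \frac{\frac{1}{22} g}{2} = \frac{g}{44}$)
$l{\left(S,t \right)} = \frac{S}{2} + S t$ ($l{\left(S,t \right)} = \frac{t}{2 t} S + S t = t \frac{1}{2 t} S + S t = \frac{S}{2} + S t$)
$l{\left(14,17 \right)} + \left(-6 + 12\right) 12 B{\left(-14 \right)} = 14 \left(\frac{1}{2} + 17\right) + \left(-6 + 12\right) 12 \cdot \frac{1}{44} \left(-14\right) = 14 \cdot \frac{35}{2} + 6 \cdot 12 \left(- \frac{7}{22}\right) = 245 + 72 \left(- \frac{7}{22}\right) = 245 - \frac{252}{11} = \frac{2443}{11}$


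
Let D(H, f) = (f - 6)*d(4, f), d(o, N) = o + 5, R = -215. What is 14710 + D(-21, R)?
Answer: 12721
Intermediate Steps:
d(o, N) = 5 + o
D(H, f) = -54 + 9*f (D(H, f) = (f - 6)*(5 + 4) = (-6 + f)*9 = -54 + 9*f)
14710 + D(-21, R) = 14710 + (-54 + 9*(-215)) = 14710 + (-54 - 1935) = 14710 - 1989 = 12721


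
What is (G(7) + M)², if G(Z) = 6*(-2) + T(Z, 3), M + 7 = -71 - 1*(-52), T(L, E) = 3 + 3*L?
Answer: 196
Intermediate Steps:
M = -26 (M = -7 + (-71 - 1*(-52)) = -7 + (-71 + 52) = -7 - 19 = -26)
G(Z) = -9 + 3*Z (G(Z) = 6*(-2) + (3 + 3*Z) = -12 + (3 + 3*Z) = -9 + 3*Z)
(G(7) + M)² = ((-9 + 3*7) - 26)² = ((-9 + 21) - 26)² = (12 - 26)² = (-14)² = 196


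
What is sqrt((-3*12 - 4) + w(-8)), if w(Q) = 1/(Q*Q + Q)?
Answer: I*sqrt(31346)/28 ≈ 6.3231*I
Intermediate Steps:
w(Q) = 1/(Q + Q**2) (w(Q) = 1/(Q**2 + Q) = 1/(Q + Q**2))
sqrt((-3*12 - 4) + w(-8)) = sqrt((-3*12 - 4) + 1/((-8)*(1 - 8))) = sqrt((-36 - 4) - 1/8/(-7)) = sqrt(-40 - 1/8*(-1/7)) = sqrt(-40 + 1/56) = sqrt(-2239/56) = I*sqrt(31346)/28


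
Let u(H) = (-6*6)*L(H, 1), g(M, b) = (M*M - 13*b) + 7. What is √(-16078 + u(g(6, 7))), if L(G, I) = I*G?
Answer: 5*I*√574 ≈ 119.79*I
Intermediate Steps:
g(M, b) = 7 + M² - 13*b (g(M, b) = (M² - 13*b) + 7 = 7 + M² - 13*b)
L(G, I) = G*I
u(H) = -36*H (u(H) = (-6*6)*(H*1) = -36*H)
√(-16078 + u(g(6, 7))) = √(-16078 - 36*(7 + 6² - 13*7)) = √(-16078 - 36*(7 + 36 - 91)) = √(-16078 - 36*(-48)) = √(-16078 + 1728) = √(-14350) = 5*I*√574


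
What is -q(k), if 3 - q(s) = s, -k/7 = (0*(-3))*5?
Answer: -3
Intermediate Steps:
k = 0 (k = -7*0*(-3)*5 = -0*5 = -7*0 = 0)
q(s) = 3 - s
-q(k) = -(3 - 1*0) = -(3 + 0) = -1*3 = -3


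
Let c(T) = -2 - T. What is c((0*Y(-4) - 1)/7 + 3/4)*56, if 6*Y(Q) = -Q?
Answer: -146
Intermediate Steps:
Y(Q) = -Q/6 (Y(Q) = (-Q)/6 = -Q/6)
c((0*Y(-4) - 1)/7 + 3/4)*56 = (-2 - ((0*(-⅙*(-4)) - 1)/7 + 3/4))*56 = (-2 - ((0*(⅔) - 1)*(⅐) + 3*(¼)))*56 = (-2 - ((0 - 1)*(⅐) + ¾))*56 = (-2 - (-1*⅐ + ¾))*56 = (-2 - (-⅐ + ¾))*56 = (-2 - 1*17/28)*56 = (-2 - 17/28)*56 = -73/28*56 = -146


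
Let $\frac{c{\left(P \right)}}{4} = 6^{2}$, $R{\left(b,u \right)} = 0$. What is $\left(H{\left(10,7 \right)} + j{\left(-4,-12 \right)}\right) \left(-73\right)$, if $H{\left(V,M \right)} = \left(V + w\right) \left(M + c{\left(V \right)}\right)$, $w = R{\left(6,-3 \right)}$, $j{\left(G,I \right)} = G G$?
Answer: $-111398$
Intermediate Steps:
$j{\left(G,I \right)} = G^{2}$
$w = 0$
$c{\left(P \right)} = 144$ ($c{\left(P \right)} = 4 \cdot 6^{2} = 4 \cdot 36 = 144$)
$H{\left(V,M \right)} = V \left(144 + M\right)$ ($H{\left(V,M \right)} = \left(V + 0\right) \left(M + 144\right) = V \left(144 + M\right)$)
$\left(H{\left(10,7 \right)} + j{\left(-4,-12 \right)}\right) \left(-73\right) = \left(10 \left(144 + 7\right) + \left(-4\right)^{2}\right) \left(-73\right) = \left(10 \cdot 151 + 16\right) \left(-73\right) = \left(1510 + 16\right) \left(-73\right) = 1526 \left(-73\right) = -111398$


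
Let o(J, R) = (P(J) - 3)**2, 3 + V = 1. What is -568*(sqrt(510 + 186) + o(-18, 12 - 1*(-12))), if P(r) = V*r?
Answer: -618552 - 1136*sqrt(174) ≈ -6.3354e+5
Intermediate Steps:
V = -2 (V = -3 + 1 = -2)
P(r) = -2*r
o(J, R) = (-3 - 2*J)**2 (o(J, R) = (-2*J - 3)**2 = (-3 - 2*J)**2)
-568*(sqrt(510 + 186) + o(-18, 12 - 1*(-12))) = -568*(sqrt(510 + 186) + (3 + 2*(-18))**2) = -568*(sqrt(696) + (3 - 36)**2) = -568*(2*sqrt(174) + (-33)**2) = -568*(2*sqrt(174) + 1089) = -568*(1089 + 2*sqrt(174)) = -618552 - 1136*sqrt(174)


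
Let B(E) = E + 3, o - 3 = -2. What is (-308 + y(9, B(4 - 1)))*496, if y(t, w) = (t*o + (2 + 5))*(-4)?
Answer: -184512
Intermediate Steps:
o = 1 (o = 3 - 2 = 1)
B(E) = 3 + E
y(t, w) = -28 - 4*t (y(t, w) = (t*1 + (2 + 5))*(-4) = (t + 7)*(-4) = (7 + t)*(-4) = -28 - 4*t)
(-308 + y(9, B(4 - 1)))*496 = (-308 + (-28 - 4*9))*496 = (-308 + (-28 - 36))*496 = (-308 - 64)*496 = -372*496 = -184512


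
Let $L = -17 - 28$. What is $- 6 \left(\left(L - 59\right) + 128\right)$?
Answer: $-144$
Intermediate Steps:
$L = -45$
$- 6 \left(\left(L - 59\right) + 128\right) = - 6 \left(\left(-45 - 59\right) + 128\right) = - 6 \left(-104 + 128\right) = \left(-6\right) 24 = -144$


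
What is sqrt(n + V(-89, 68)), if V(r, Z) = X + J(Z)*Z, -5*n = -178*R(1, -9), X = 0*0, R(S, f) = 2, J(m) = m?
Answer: 2*sqrt(29345)/5 ≈ 68.521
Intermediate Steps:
X = 0
n = 356/5 (n = -(-178)*2/5 = -1/5*(-356) = 356/5 ≈ 71.200)
V(r, Z) = Z**2 (V(r, Z) = 0 + Z*Z = 0 + Z**2 = Z**2)
sqrt(n + V(-89, 68)) = sqrt(356/5 + 68**2) = sqrt(356/5 + 4624) = sqrt(23476/5) = 2*sqrt(29345)/5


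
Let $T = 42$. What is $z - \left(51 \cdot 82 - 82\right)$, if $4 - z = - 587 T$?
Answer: $20558$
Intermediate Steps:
$z = 24658$ ($z = 4 - \left(-587\right) 42 = 4 - -24654 = 4 + 24654 = 24658$)
$z - \left(51 \cdot 82 - 82\right) = 24658 - \left(51 \cdot 82 - 82\right) = 24658 - \left(4182 - 82\right) = 24658 - 4100 = 20558$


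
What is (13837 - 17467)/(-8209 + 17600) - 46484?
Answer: -436534874/9391 ≈ -46484.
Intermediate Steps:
(13837 - 17467)/(-8209 + 17600) - 46484 = -3630/9391 - 46484 = -436534874/9391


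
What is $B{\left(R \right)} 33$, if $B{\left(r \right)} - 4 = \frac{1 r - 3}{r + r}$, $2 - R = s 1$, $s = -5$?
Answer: $\frac{990}{7} \approx 141.43$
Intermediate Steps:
$R = 7$ ($R = 2 - \left(-5\right) 1 = 2 - -5 = 2 + 5 = 7$)
$B{\left(r \right)} = 4 + \frac{-3 + r}{2 r}$ ($B{\left(r \right)} = 4 + \frac{1 r - 3}{r + r} = 4 + \frac{r - 3}{2 r} = 4 + \left(-3 + r\right) \frac{1}{2 r} = 4 + \frac{-3 + r}{2 r}$)
$B{\left(R \right)} 33 = \frac{3 \left(-1 + 3 \cdot 7\right)}{2 \cdot 7} \cdot 33 = \frac{3}{2} \cdot \frac{1}{7} \left(-1 + 21\right) 33 = \frac{3}{2} \cdot \frac{1}{7} \cdot 20 \cdot 33 = \frac{30}{7} \cdot 33 = \frac{990}{7}$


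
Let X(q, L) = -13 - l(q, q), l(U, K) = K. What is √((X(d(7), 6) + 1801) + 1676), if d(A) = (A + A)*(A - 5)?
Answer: 2*√859 ≈ 58.617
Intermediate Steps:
d(A) = 2*A*(-5 + A) (d(A) = (2*A)*(-5 + A) = 2*A*(-5 + A))
X(q, L) = -13 - q
√((X(d(7), 6) + 1801) + 1676) = √(((-13 - 2*7*(-5 + 7)) + 1801) + 1676) = √(((-13 - 2*7*2) + 1801) + 1676) = √(((-13 - 1*28) + 1801) + 1676) = √(((-13 - 28) + 1801) + 1676) = √((-41 + 1801) + 1676) = √(1760 + 1676) = √3436 = 2*√859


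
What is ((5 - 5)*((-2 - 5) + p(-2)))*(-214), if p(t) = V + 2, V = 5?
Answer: 0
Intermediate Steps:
p(t) = 7 (p(t) = 5 + 2 = 7)
((5 - 5)*((-2 - 5) + p(-2)))*(-214) = ((5 - 5)*((-2 - 5) + 7))*(-214) = (0*(-7 + 7))*(-214) = (0*0)*(-214) = 0*(-214) = 0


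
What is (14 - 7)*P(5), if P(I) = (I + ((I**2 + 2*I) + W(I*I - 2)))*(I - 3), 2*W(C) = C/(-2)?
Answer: 959/2 ≈ 479.50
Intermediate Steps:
W(C) = -C/4 (W(C) = (C/(-2))/2 = (C*(-1/2))/2 = (-C/2)/2 = -C/4)
P(I) = (-3 + I)*(1/2 + 3*I + 3*I**2/4) (P(I) = (I + ((I**2 + 2*I) - (I*I - 2)/4))*(I - 3) = (I + ((I**2 + 2*I) - (I**2 - 2)/4))*(-3 + I) = (I + ((I**2 + 2*I) - (-2 + I**2)/4))*(-3 + I) = (I + ((I**2 + 2*I) + (1/2 - I**2/4)))*(-3 + I) = (I + (1/2 + 2*I + 3*I**2/4))*(-3 + I) = (1/2 + 3*I + 3*I**2/4)*(-3 + I) = (-3 + I)*(1/2 + 3*I + 3*I**2/4))
(14 - 7)*P(5) = (14 - 7)*(-3/2 - 17/2*5 + (3/4)*5**2 + (3/4)*5**3) = 7*(-3/2 - 85/2 + (3/4)*25 + (3/4)*125) = 7*(-3/2 - 85/2 + 75/4 + 375/4) = 7*(137/2) = 959/2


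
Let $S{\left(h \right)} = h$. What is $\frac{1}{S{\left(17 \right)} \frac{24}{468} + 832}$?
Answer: $\frac{39}{32482} \approx 0.0012007$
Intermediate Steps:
$\frac{1}{S{\left(17 \right)} \frac{24}{468} + 832} = \frac{1}{17 \cdot \frac{24}{468} + 832} = \frac{1}{17 \cdot 24 \cdot \frac{1}{468} + 832} = \frac{1}{17 \cdot \frac{2}{39} + 832} = \frac{1}{\frac{34}{39} + 832} = \frac{1}{\frac{32482}{39}} = \frac{39}{32482}$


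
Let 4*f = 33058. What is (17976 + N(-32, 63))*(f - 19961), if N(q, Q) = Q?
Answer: -421986327/2 ≈ -2.1099e+8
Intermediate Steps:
f = 16529/2 (f = (¼)*33058 = 16529/2 ≈ 8264.5)
(17976 + N(-32, 63))*(f - 19961) = (17976 + 63)*(16529/2 - 19961) = 18039*(-23393/2) = -421986327/2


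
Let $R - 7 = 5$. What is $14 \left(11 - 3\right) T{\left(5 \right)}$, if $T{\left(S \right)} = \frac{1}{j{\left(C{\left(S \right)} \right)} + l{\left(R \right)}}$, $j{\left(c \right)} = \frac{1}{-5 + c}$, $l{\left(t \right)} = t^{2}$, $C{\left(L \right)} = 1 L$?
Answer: $0$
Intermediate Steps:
$R = 12$ ($R = 7 + 5 = 12$)
$C{\left(L \right)} = L$
$T{\left(S \right)} = \frac{1}{144 + \frac{1}{-5 + S}}$ ($T{\left(S \right)} = \frac{1}{\frac{1}{-5 + S} + 12^{2}} = \frac{1}{\frac{1}{-5 + S} + 144} = \frac{1}{144 + \frac{1}{-5 + S}}$)
$14 \left(11 - 3\right) T{\left(5 \right)} = 14 \left(11 - 3\right) \frac{-5 + 5}{-719 + 144 \cdot 5} = 14 \left(11 - 3\right) \frac{1}{-719 + 720} \cdot 0 = 14 \cdot 8 \cdot 1^{-1} \cdot 0 = 112 \cdot 1 \cdot 0 = 112 \cdot 0 = 0$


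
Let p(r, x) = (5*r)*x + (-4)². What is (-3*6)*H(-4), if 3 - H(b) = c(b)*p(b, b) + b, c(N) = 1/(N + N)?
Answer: -342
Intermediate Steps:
p(r, x) = 16 + 5*r*x (p(r, x) = 5*r*x + 16 = 16 + 5*r*x)
c(N) = 1/(2*N)
H(b) = 3 - b - (16 + 5*b²)/(2*b) (H(b) = 3 - ((1/(2*b))*(16 + 5*b*b) + b) = 3 - ((1/(2*b))*(16 + 5*b²) + b) = 3 - ((16 + 5*b²)/(2*b) + b) = 3 - (b + (16 + 5*b²)/(2*b)) = 3 + (-b - (16 + 5*b²)/(2*b)) = 3 - b - (16 + 5*b²)/(2*b))
(-3*6)*H(-4) = (-3*6)*(3 - 8/(-4) - 7/2*(-4)) = -18*(3 - 8*(-¼) + 14) = -18*(3 + 2 + 14) = -18*19 = -342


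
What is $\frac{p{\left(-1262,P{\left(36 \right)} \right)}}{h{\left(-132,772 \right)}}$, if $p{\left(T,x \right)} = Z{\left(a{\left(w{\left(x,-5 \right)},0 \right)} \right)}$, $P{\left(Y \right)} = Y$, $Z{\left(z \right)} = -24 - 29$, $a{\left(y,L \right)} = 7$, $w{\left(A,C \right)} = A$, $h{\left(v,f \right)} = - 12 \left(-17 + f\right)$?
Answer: $\frac{53}{9060} \approx 0.0058499$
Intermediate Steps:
$h{\left(v,f \right)} = 204 - 12 f$
$Z{\left(z \right)} = -53$ ($Z{\left(z \right)} = -24 - 29 = -53$)
$p{\left(T,x \right)} = -53$
$\frac{p{\left(-1262,P{\left(36 \right)} \right)}}{h{\left(-132,772 \right)}} = - \frac{53}{204 - 9264} = - \frac{53}{-9060} = \left(-53\right) \left(- \frac{1}{9060}\right) = \frac{53}{9060}$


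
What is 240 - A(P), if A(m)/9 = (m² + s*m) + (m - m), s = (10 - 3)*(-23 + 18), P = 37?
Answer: -426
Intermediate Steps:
s = -35 (s = 7*(-5) = -35)
A(m) = -315*m + 9*m² (A(m) = 9*((m² - 35*m) + (m - m)) = 9*((m² - 35*m) + 0) = 9*(m² - 35*m) = -315*m + 9*m²)
240 - A(P) = 240 - 9*37*(-35 + 37) = 240 - 9*37*2 = 240 - 1*666 = 240 - 666 = -426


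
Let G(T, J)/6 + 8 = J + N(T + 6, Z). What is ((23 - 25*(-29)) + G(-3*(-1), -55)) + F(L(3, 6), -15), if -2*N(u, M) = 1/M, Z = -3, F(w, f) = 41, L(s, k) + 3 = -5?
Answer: 412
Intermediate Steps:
L(s, k) = -8 (L(s, k) = -3 - 5 = -8)
N(u, M) = -1/(2*M)
G(T, J) = -47 + 6*J (G(T, J) = -48 + 6*(J - ½/(-3)) = -48 + 6*(J - ½*(-⅓)) = -48 + 6*(J + ⅙) = -48 + 6*(⅙ + J) = -48 + (1 + 6*J) = -47 + 6*J)
((23 - 25*(-29)) + G(-3*(-1), -55)) + F(L(3, 6), -15) = ((23 - 25*(-29)) + (-47 + 6*(-55))) + 41 = ((23 + 725) + (-47 - 330)) + 41 = (748 - 377) + 41 = 371 + 41 = 412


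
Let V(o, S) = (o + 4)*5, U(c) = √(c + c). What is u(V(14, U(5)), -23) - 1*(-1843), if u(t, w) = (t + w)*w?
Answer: 302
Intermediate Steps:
U(c) = √2*√c (U(c) = √(2*c) = √2*√c)
V(o, S) = 20 + 5*o (V(o, S) = (4 + o)*5 = 20 + 5*o)
u(t, w) = w*(t + w)
u(V(14, U(5)), -23) - 1*(-1843) = -23*((20 + 5*14) - 23) - 1*(-1843) = -23*((20 + 70) - 23) + 1843 = -23*(90 - 23) + 1843 = -23*67 + 1843 = -1541 + 1843 = 302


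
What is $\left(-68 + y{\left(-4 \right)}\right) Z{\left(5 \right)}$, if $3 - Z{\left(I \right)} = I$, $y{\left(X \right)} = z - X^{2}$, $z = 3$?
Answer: $162$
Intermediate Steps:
$y{\left(X \right)} = 3 - X^{2}$
$Z{\left(I \right)} = 3 - I$
$\left(-68 + y{\left(-4 \right)}\right) Z{\left(5 \right)} = \left(-68 + \left(3 - \left(-4\right)^{2}\right)\right) \left(3 - 5\right) = \left(-68 + \left(3 - 16\right)\right) \left(3 - 5\right) = \left(-68 + \left(3 - 16\right)\right) \left(-2\right) = \left(-68 - 13\right) \left(-2\right) = \left(-81\right) \left(-2\right) = 162$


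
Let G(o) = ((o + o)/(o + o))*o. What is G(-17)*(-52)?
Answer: 884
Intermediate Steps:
G(o) = o (G(o) = ((2*o)/((2*o)))*o = ((2*o)*(1/(2*o)))*o = 1*o = o)
G(-17)*(-52) = -17*(-52) = 884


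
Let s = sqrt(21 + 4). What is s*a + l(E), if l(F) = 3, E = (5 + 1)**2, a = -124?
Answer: -617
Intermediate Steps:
E = 36 (E = 6**2 = 36)
s = 5 (s = sqrt(25) = 5)
s*a + l(E) = 5*(-124) + 3 = -620 + 3 = -617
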